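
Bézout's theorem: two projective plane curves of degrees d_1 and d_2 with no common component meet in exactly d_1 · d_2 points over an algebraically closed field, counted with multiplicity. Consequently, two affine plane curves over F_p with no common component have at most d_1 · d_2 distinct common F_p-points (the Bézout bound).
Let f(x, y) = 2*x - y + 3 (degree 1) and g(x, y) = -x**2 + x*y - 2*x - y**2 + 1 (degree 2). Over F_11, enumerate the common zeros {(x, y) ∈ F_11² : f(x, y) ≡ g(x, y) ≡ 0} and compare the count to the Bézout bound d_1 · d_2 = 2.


Common zeros: {(1, 5), (10, 1)}; count = 2; Bézout bound = 2.

deg(f) = 1, deg(g) = 2, so Bézout bound = 2.
Scan x ∈ F_11. For each x, list the y ∈ F_11 with f(x, y) ≡ 0 and those with g(x, y) ≡ 0 (mod 11); the common zeros in that column are the intersection.
  x = 0: f ≡ 0 at y ∈ {3}; g ≡ 0 at y ∈ {1, 10}; common: ∅.
  x = 1: f ≡ 0 at y ∈ {5}; g ≡ 0 at y ∈ {5, 7}; common: {5}.
  x = 2: f ≡ 0 at y ∈ {7}; g ≡ 0 at y ∈ {5, 8}; common: ∅.
  x = 3: f ≡ 0 at y ∈ {9}; g ≡ 0 at y ∈ ∅; common: ∅.
  x = 4: f ≡ 0 at y ∈ {0}; g ≡ 0 at y ∈ {7, 8}; common: ∅.
  x = 5: f ≡ 0 at y ∈ {2}; g ≡ 0 at y ∈ ∅; common: ∅.
  x = 6: f ≡ 0 at y ∈ {4}; g ≡ 0 at y ∈ ∅; common: ∅.
  x = 7: f ≡ 0 at y ∈ {6}; g ≡ 0 at y ∈ ∅; common: ∅.
  x = 8: f ≡ 0 at y ∈ {8}; g ≡ 0 at y ∈ {9, 10}; common: ∅.
  x = 9: f ≡ 0 at y ∈ {10}; g ≡ 0 at y ∈ ∅; common: ∅.
  x = 10: f ≡ 0 at y ∈ {1}; g ≡ 0 at y ∈ {1, 9}; common: {1}.
Collecting: common zeros = {(1, 5), (10, 1)}, so the count is 2.
Comparison with the Bézout bound: 2 ≤ 2 = deg(f)·deg(g), as expected for curves with no common component (the bound is attained).


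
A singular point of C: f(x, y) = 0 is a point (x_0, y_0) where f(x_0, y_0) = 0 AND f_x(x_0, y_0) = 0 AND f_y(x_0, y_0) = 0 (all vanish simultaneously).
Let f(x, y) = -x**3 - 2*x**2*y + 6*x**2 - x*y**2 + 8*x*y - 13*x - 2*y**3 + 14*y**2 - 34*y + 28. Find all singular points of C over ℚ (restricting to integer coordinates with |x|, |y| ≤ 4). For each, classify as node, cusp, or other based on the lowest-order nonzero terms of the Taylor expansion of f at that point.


Singular points: {(1, 2)}; classification: node.

Compute partial derivatives:
  f_x = -3*x**2 - 4*x*y + 12*x - y**2 + 8*y - 13.
  f_y = -2*x**2 - 2*x*y + 8*x - 6*y**2 + 28*y - 34.
Scan x_0 ∈ {−4, ..., 4}. For each x_0, f_y(x_0, y) is a polynomial in y; find its integer roots y ∈ {−4, ..., 4}, then test f_x and f at those candidates.
  x = -4: f_y(-4, y) = -6*y**2 + 36*y - 98; no integer root y with |y| ≤ 4.
  x = -3: f_y(-3, y) = -6*y**2 + 34*y - 76; no integer root y with |y| ≤ 4.
  x = -2: f_y(-2, y) = -6*y**2 + 32*y - 58; no integer root y with |y| ≤ 4.
  x = -1: f_y(-1, y) = -6*y**2 + 30*y - 44; no integer root y with |y| ≤ 4.
  x = 0: f_y(0, y) = -6*y**2 + 28*y - 34; no integer root y with |y| ≤ 4.
  x = 1: f_y(1, y) = -6*y**2 + 26*y - 28; vanishes at y ∈ {2}. (1, 2): f_x = 0, f = 0 — SINGULAR.
  x = 2: f_y(2, y) = -6*y**2 + 24*y - 26; no integer root y with |y| ≤ 4.
  x = 3: f_y(3, y) = -6*y**2 + 22*y - 28; no integer root y with |y| ≤ 4.
  x = 4: f_y(4, y) = -6*y**2 + 20*y - 34; no integer root y with |y| ≤ 4.
Only singular point on the grid: (1, 2).
Classify: substitute x = 1 + u, y = 2 + v and expand: f = -u**3 - 2*u**2*v - u**2 - u*v**2 - 2*v**3 + v**2.
No constant or linear terms (consistent with a singular point). Quadratic part: -u**2 + v**2. Cubic part: -u**3 - 2*u**2*v - u*v**2 - 2*v**3.
The quadratic part v**2 - u**2 = (v − u)(v + u) splits into two distinct linear factors, so there are two distinct tangent lines y − 2 = ±(x − 1) — this is a node (ordinary double point).
Classification: node.


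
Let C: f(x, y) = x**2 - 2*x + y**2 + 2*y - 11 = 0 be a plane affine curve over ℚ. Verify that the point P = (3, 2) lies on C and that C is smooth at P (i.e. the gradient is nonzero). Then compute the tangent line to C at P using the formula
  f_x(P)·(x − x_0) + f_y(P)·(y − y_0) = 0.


Tangent line at P: 4*x + 6*y - 24 = 0.

Step 1: f(3, 2) = 0, so P lies on C.
Step 2: partial derivatives
  f_x(x, y) = 2*x - 2, f_y(x, y) = 2*y + 2.
  f_x(P) = 4, f_y(P) = 6 (gradient nonzero, so P is smooth).
Step 3: tangent line at P: 4·(x − 3) + 6·(y − 2) = 0.
Expanding: 4*x + 6*y - 24 = 0.


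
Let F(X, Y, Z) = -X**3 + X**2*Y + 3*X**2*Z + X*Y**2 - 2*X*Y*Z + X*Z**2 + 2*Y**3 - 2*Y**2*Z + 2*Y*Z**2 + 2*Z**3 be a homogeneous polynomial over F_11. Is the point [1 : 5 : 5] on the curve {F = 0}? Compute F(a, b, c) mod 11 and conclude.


F(1,5,5) ≡ 2 (mod 11); P is NOT on the curve.

Evaluate F(1, 5, 5) term-by-term (mod 11).
  -X**3 ↦ -1·1·1·1 = -1
  X**2*Y ↦ 1·1·5·1 = 5
  3*X**2*Z ↦ 3·1·1·5 = 15
  X*Y**2 ↦ 1·1·25·1 = 25
  -2*X*Y*Z ↦ -2·1·5·5 = -50
  X*Z**2 ↦ 1·1·1·25 = 25
  2*Y**3 ↦ 2·1·125·1 = 250
  -2*Y**2*Z ↦ -2·1·25·5 = -250
  2*Y*Z**2 ↦ 2·1·5·25 = 250
  2*Z**3 ↦ 2·1·1·125 = 250
Sum: F(1, 5, 5) = (-1) + (5) + (15) + (25) + (-50) + (25) + (250) + (-250) + (250) + (250) = 519.
Reducing mod 11: 519 ≡ 2 (mod 11).
Since F(a, b, c) ≡ 2 ≠ 0 (mod 11), P does NOT lie on the curve.


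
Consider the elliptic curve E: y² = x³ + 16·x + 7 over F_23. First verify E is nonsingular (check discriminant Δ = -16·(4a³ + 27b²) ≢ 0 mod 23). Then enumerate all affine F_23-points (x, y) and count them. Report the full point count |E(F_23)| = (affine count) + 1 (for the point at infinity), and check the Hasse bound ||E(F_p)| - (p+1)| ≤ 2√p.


Affine points = {(1, 1), (1, 22), (2, 1), (2, 22), (3, 6), (3, 17), (7, 5), (7, 18), (8, 7), (8, 16), (9, 11), (9, 12), (12, 8), (12, 15), (14, 10), (14, 13), (16, 9), (16, 14), (18, 3), (18, 20), (20, 1), (20, 22), (21, 6), (21, 17), (22, 6), (22, 17)}; affine count = 26; |E(F_23)| = 27.

Discriminant check: Δ ∝ 4a³ + 27b² = 4·16³ + 27·7² = 4·4096 + 27·49 ≡ 20 (mod 23). Nonzero ⇒ E is nonsingular.
For each x ∈ F_23, compute rhs = x³ + 16·x + 7 mod 23, then count y ∈ F_23 with y² ≡ rhs.
  x = 0: rhs = 7, matching y values: none (0 points).
  x = 1: rhs = 1, matching y values: 1, 22 (2 points).
  x = 2: rhs = 1, matching y values: 1, 22 (2 points).
  x = 3: rhs = 13, matching y values: 6, 17 (2 points).
  x = 4: rhs = 20, matching y values: none (0 points).
  x = 5: rhs = 5, matching y values: none (0 points).
  x = 6: rhs = 20, matching y values: none (0 points).
  x = 7: rhs = 2, matching y values: 5, 18 (2 points).
  x = 8: rhs = 3, matching y values: 7, 16 (2 points).
  x = 9: rhs = 6, matching y values: 11, 12 (2 points).
  x = 10: rhs = 17, matching y values: none (0 points).
  x = 11: rhs = 19, matching y values: none (0 points).
  x = 12: rhs = 18, matching y values: 8, 15 (2 points).
  x = 13: rhs = 20, matching y values: none (0 points).
  x = 14: rhs = 8, matching y values: 10, 13 (2 points).
  x = 15: rhs = 11, matching y values: none (0 points).
  x = 16: rhs = 12, matching y values: 9, 14 (2 points).
  x = 17: rhs = 17, matching y values: none (0 points).
  x = 18: rhs = 9, matching y values: 3, 20 (2 points).
  x = 19: rhs = 17, matching y values: none (0 points).
  x = 20: rhs = 1, matching y values: 1, 22 (2 points).
  x = 21: rhs = 13, matching y values: 6, 17 (2 points).
  x = 22: rhs = 13, matching y values: 6, 17 (2 points).
Total affine count: 26.
Full point count |E(F_23)| = 26 + 1 = 27.
Hasse bound: |27 − (23+1)| = |3| = 3 ≤ 2√23 ≈ 9.5917 ✓.


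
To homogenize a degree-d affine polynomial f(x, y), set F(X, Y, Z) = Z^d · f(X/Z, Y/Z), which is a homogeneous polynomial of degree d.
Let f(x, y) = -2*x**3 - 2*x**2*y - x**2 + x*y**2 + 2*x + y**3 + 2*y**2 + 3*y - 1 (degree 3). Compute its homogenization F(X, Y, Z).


F(X, Y, Z) = -2*X**3 - 2*X**2*Y - X**2*Z + X*Y**2 + 2*X*Z**2 + Y**3 + 2*Y**2*Z + 3*Y*Z**2 - Z**3

deg(f) = 3.
Substitute x = X/Z, y = Y/Z into f, then multiply by Z^3.
  monomial -2·x^3·y^0 ↦ -2·X^3·Y^0·Z^0.
  monomial -2·x^2·y^1 ↦ -2·X^2·Y^1·Z^0.
  monomial -1·x^2·y^0 ↦ -1·X^2·Y^0·Z^1.
  monomial 1·x^1·y^2 ↦ 1·X^1·Y^2·Z^0.
  monomial 2·x^1·y^0 ↦ 2·X^1·Y^0·Z^2.
  monomial 1·x^0·y^3 ↦ 1·X^0·Y^3·Z^0.
  monomial 2·x^0·y^2 ↦ 2·X^0·Y^2·Z^1.
  monomial 3·x^0·y^1 ↦ 3·X^0·Y^1·Z^2.
  monomial -1·x^0·y^0 ↦ -1·X^0·Y^0·Z^3.
Collecting: F(X, Y, Z) = -2*X**3 - 2*X**2*Y - X**2*Z + X*Y**2 + 2*X*Z**2 + Y**3 + 2*Y**2*Z + 3*Y*Z**2 - Z**3.


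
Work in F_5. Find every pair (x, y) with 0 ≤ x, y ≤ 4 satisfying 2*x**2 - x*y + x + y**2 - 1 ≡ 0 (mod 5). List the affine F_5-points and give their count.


Affine F_5-points: {(0, 1), (0, 4), (3, 0), (3, 3), (4, 0), (4, 4)}; count = 6.

For each of the 25 pairs (x, y) ∈ F_5², evaluate f(x, y) mod 5. Record the zeros.
  x = 0: [0↦4, 1↦0, 2↦3, 3↦3, 4↦0]  zeros at y ∈ {1, 4}
  x = 1: [0↦2, 1↦2, 2↦4, 3↦3, 4↦4]  zeros at y ∈ ∅
  x = 2: [0↦4, 1↦3, 2↦4, 3↦2, 4↦2]  zeros at y ∈ ∅
  x = 3: [0↦0, 1↦3, 2↦3, 3↦0, 4↦4]  zeros at y ∈ {0, 3}
  x = 4: [0↦0, 1↦2, 2↦1, 3↦2, 4↦0]  zeros at y ∈ {0, 4}
Collecting zeros: affine points = {(0, 1), (0, 4), (3, 0), (3, 3), (4, 0), (4, 4)}.
Total count |C(F_5)_aff| = 6.


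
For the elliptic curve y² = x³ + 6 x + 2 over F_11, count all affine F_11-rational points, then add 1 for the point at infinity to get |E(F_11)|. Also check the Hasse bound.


Affine points = {(1, 3), (1, 8), (2, 0), (3, 5), (3, 6), (5, 5), (5, 6), (6, 1), (6, 10), (8, 1), (8, 10), (9, 2), (9, 9)}; affine count = 13; |E(F_11)| = 14.

Discriminant check: Δ ∝ 4a³ + 27b² = 4·6³ + 27·2² = 4·216 + 27·4 ≡ 4 (mod 11). Nonzero ⇒ E is nonsingular.
For each x ∈ F_11, compute rhs = x³ + 6·x + 2 mod 11, then count y ∈ F_11 with y² ≡ rhs.
  x = 0: rhs = 2, matching y values: none (0 points).
  x = 1: rhs = 9, matching y values: 3, 8 (2 points).
  x = 2: rhs = 0, matching y values: 0 (1 points).
  x = 3: rhs = 3, matching y values: 5, 6 (2 points).
  x = 4: rhs = 2, matching y values: none (0 points).
  x = 5: rhs = 3, matching y values: 5, 6 (2 points).
  x = 6: rhs = 1, matching y values: 1, 10 (2 points).
  x = 7: rhs = 2, matching y values: none (0 points).
  x = 8: rhs = 1, matching y values: 1, 10 (2 points).
  x = 9: rhs = 4, matching y values: 2, 9 (2 points).
  x = 10: rhs = 6, matching y values: none (0 points).
Total affine count: 13.
Full point count |E(F_11)| = 13 + 1 = 14.
Hasse bound: |14 − (11+1)| = |2| = 2 ≤ 2√11 ≈ 6.6332 ✓.


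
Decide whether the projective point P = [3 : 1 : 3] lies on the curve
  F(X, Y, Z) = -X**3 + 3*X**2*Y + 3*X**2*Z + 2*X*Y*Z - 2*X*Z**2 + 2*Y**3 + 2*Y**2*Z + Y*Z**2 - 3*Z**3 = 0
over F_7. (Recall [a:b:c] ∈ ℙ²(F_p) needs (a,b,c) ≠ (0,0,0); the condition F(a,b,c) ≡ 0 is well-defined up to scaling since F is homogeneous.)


F(3,1,3) ≡ 2 (mod 7); P is NOT on the curve.

Evaluate F(3, 1, 3) term-by-term (mod 7).
  -X**3 ↦ -1·27·1·1 = -27
  3*X**2*Y ↦ 3·9·1·1 = 27
  3*X**2*Z ↦ 3·9·1·3 = 81
  2*X*Y*Z ↦ 2·3·1·3 = 18
  -2*X*Z**2 ↦ -2·3·1·9 = -54
  2*Y**3 ↦ 2·1·1·1 = 2
  2*Y**2*Z ↦ 2·1·1·3 = 6
  Y*Z**2 ↦ 1·1·1·9 = 9
  -3*Z**3 ↦ -3·1·1·27 = -81
Sum: F(3, 1, 3) = (-27) + (27) + (81) + (18) + (-54) + (2) + (6) + (9) + (-81) = -19.
Reducing mod 7: -19 ≡ 2 (mod 7).
Since F(a, b, c) ≡ 2 ≠ 0 (mod 7), P does NOT lie on the curve.


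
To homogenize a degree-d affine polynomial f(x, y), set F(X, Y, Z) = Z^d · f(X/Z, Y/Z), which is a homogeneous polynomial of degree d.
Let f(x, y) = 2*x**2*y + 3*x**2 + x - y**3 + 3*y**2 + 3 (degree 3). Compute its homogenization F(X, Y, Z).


F(X, Y, Z) = 2*X**2*Y + 3*X**2*Z + X*Z**2 - Y**3 + 3*Y**2*Z + 3*Z**3

deg(f) = 3.
Substitute x = X/Z, y = Y/Z into f, then multiply by Z^3.
  monomial 2·x^2·y^1 ↦ 2·X^2·Y^1·Z^0.
  monomial 3·x^2·y^0 ↦ 3·X^2·Y^0·Z^1.
  monomial 1·x^1·y^0 ↦ 1·X^1·Y^0·Z^2.
  monomial -1·x^0·y^3 ↦ -1·X^0·Y^3·Z^0.
  monomial 3·x^0·y^2 ↦ 3·X^0·Y^2·Z^1.
  monomial 3·x^0·y^0 ↦ 3·X^0·Y^0·Z^3.
Collecting: F(X, Y, Z) = 2*X**2*Y + 3*X**2*Z + X*Z**2 - Y**3 + 3*Y**2*Z + 3*Z**3.


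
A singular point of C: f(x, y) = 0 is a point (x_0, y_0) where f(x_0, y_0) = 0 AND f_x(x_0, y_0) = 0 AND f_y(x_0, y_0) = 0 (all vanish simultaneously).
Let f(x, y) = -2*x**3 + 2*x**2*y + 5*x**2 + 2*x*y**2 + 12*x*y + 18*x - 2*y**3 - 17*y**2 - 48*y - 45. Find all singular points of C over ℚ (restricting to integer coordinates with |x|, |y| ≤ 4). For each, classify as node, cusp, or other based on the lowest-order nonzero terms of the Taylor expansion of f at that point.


Singular points: {(0, -3)}; classification: node.

Compute partial derivatives:
  f_x = -6*x**2 + 4*x*y + 10*x + 2*y**2 + 12*y + 18.
  f_y = 2*x**2 + 4*x*y + 12*x - 6*y**2 - 34*y - 48.
Scan x_0 ∈ {−4, ..., 4}. For each x_0, f_y(x_0, y) is a polynomial in y; find its integer roots y ∈ {−4, ..., 4}, then test f_x and f at those candidates.
  x = -4: f_y(-4, y) = -6*y**2 - 50*y - 64; no integer root y with |y| ≤ 4.
  x = -3: f_y(-3, y) = -6*y**2 - 46*y - 66; no integer root y with |y| ≤ 4.
  x = -2: f_y(-2, y) = -6*y**2 - 42*y - 64; no integer root y with |y| ≤ 4.
  x = -1: f_y(-1, y) = -6*y**2 - 38*y - 58; no integer root y with |y| ≤ 4.
  x = 0: f_y(0, y) = -6*y**2 - 34*y - 48; vanishes at y ∈ {-3}. (0, -3): f_x = 0, f = 0 — SINGULAR.
  x = 1: f_y(1, y) = -6*y**2 - 30*y - 34; no integer root y with |y| ≤ 4.
  x = 2: f_y(2, y) = -6*y**2 - 26*y - 16; no integer root y with |y| ≤ 4.
  x = 3: f_y(3, y) = -6*y**2 - 22*y + 6; no integer root y with |y| ≤ 4.
  x = 4: f_y(4, y) = -6*y**2 - 18*y + 32; no integer root y with |y| ≤ 4.
Only singular point on the grid: (0, -3).
Classify: substitute x = 0 + u, y = -3 + v and expand: f = -2*u**3 + 2*u**2*v - u**2 + 2*u*v**2 - 2*v**3 + v**2.
No constant or linear terms (consistent with a singular point). Quadratic part: -u**2 + v**2. Cubic part: -2*u**3 + 2*u**2*v + 2*u*v**2 - 2*v**3.
The quadratic part v**2 - u**2 = (v − u)(v + u) splits into two distinct linear factors, so there are two distinct tangent lines y − -3 = ±(x − 0) — this is a node (ordinary double point).
Classification: node.


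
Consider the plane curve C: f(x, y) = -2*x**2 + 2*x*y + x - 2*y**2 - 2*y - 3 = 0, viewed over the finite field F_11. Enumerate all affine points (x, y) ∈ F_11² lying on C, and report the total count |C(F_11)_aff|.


Affine F_11-points: {(1, 3), (1, 8), (2, 4), (2, 8), (3, 6), (3, 7), (8, 3), (8, 4), (9, 2), (9, 6), (10, 2), (10, 7)}; count = 12.

For each of the 121 pairs (x, y) ∈ F_11², evaluate f(x, y) mod 11. Record the zeros.
  x = 0: [0↦8, 1↦4, 2↦7, 3↦6, 4↦1, 5↦3, 6↦1, 7↦6, 8↦7, 9↦4, 10↦8]  zeros at y ∈ ∅
  x = 1: [0↦7, 1↦5, 2↦10, 3↦0, 4↦8, 5↦1, 6↦1, 7↦8, 8↦0, 9↦10, 10↦5]  zeros at y ∈ {3, 8}
  x = 2: [0↦2, 1↦2, 2↦9, 3↦1, 4↦0, 5↦6, 6↦8, 7↦6, 8↦0, 9↦1, 10↦9]  zeros at y ∈ {4, 8}
  x = 3: [0↦4, 1↦6, 2↦4, 3↦9, 4↦10, 5↦7, 6↦0, 7↦0, 8↦7, 9↦10, 10↦9]  zeros at y ∈ {6, 7}
  x = 4: [0↦2, 1↦6, 2↦6, 3↦2, 4↦5, 5↦4, 6↦10, 7↦1, 8↦10, 9↦4, 10↦5]  zeros at y ∈ ∅
  x = 5: [0↦7, 1↦2, 2↦4, 3↦2, 4↦7, 5↦8, 6↦5, 7↦9, 8↦9, 9↦5, 10↦8]  zeros at y ∈ ∅
  x = 6: [0↦8, 1↦5, 2↦9, 3↦9, 4↦5, 5↦8, 6↦7, 7↦2, 8↦4, 9↦2, 10↦7]  zeros at y ∈ ∅
  x = 7: [0↦5, 1↦4, 2↦10, 3↦1, 4↦10, 5↦4, 6↦5, 7↦2, 8↦6, 9↦6, 10↦2]  zeros at y ∈ ∅
  x = 8: [0↦9, 1↦10, 2↦7, 3↦0, 4↦0, 5↦7, 6↦10, 7↦9, 8↦4, 9↦6, 10↦4]  zeros at y ∈ {3, 4}
  x = 9: [0↦9, 1↦1, 2↦0, 3↦6, 4↦8, 5↦6, 6↦0, 7↦1, 8↦9, 9↦2, 10↦2]  zeros at y ∈ {2, 6}
  x = 10: [0↦5, 1↦10, 2↦0, 3↦8, 4↦1, 5↦1, 6↦8, 7↦0, 8↦10, 9↦5, 10↦7]  zeros at y ∈ {2, 7}
Collecting zeros: affine points = {(1, 3), (1, 8), (2, 4), (2, 8), (3, 6), (3, 7), (8, 3), (8, 4), (9, 2), (9, 6), (10, 2), (10, 7)}.
Total count |C(F_11)_aff| = 12.


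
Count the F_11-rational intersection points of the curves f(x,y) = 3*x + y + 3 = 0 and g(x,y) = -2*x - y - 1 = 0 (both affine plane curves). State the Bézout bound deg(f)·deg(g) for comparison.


Common zeros: {(9, 3)}; count = 1; Bézout bound = 1.

deg(f) = 1, deg(g) = 1, so Bézout bound = 1.
Scan x ∈ F_11. For each x, list the y ∈ F_11 with f(x, y) ≡ 0 and those with g(x, y) ≡ 0 (mod 11); the common zeros in that column are the intersection.
  x = 0: f ≡ 0 at y ∈ {8}; g ≡ 0 at y ∈ {10}; common: ∅.
  x = 1: f ≡ 0 at y ∈ {5}; g ≡ 0 at y ∈ {8}; common: ∅.
  x = 2: f ≡ 0 at y ∈ {2}; g ≡ 0 at y ∈ {6}; common: ∅.
  x = 3: f ≡ 0 at y ∈ {10}; g ≡ 0 at y ∈ {4}; common: ∅.
  x = 4: f ≡ 0 at y ∈ {7}; g ≡ 0 at y ∈ {2}; common: ∅.
  x = 5: f ≡ 0 at y ∈ {4}; g ≡ 0 at y ∈ {0}; common: ∅.
  x = 6: f ≡ 0 at y ∈ {1}; g ≡ 0 at y ∈ {9}; common: ∅.
  x = 7: f ≡ 0 at y ∈ {9}; g ≡ 0 at y ∈ {7}; common: ∅.
  x = 8: f ≡ 0 at y ∈ {6}; g ≡ 0 at y ∈ {5}; common: ∅.
  x = 9: f ≡ 0 at y ∈ {3}; g ≡ 0 at y ∈ {3}; common: {3}.
  x = 10: f ≡ 0 at y ∈ {0}; g ≡ 0 at y ∈ {1}; common: ∅.
Collecting: common zeros = {(9, 3)}, so the count is 1.
Comparison with the Bézout bound: 1 ≤ 1 = deg(f)·deg(g), as expected for curves with no common component (the bound is attained).


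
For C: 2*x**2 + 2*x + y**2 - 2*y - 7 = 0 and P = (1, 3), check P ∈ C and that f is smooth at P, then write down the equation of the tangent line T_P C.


Tangent line at P: 6*x + 4*y - 18 = 0.

Step 1: f(1, 3) = 0, so P lies on C.
Step 2: partial derivatives
  f_x(x, y) = 4*x + 2, f_y(x, y) = 2*y - 2.
  f_x(P) = 6, f_y(P) = 4 (gradient nonzero, so P is smooth).
Step 3: tangent line at P: 6·(x − 1) + 4·(y − 3) = 0.
Expanding: 6*x + 4*y - 18 = 0.


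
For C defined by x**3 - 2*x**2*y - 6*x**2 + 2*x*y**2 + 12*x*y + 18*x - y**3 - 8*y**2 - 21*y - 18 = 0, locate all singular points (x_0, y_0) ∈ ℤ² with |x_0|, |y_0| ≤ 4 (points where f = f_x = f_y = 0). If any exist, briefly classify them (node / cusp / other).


Singular points: {(0, -3)}; classification: cusp.

Compute partial derivatives:
  f_x = 3*x**2 - 4*x*y - 12*x + 2*y**2 + 12*y + 18.
  f_y = -2*x**2 + 4*x*y + 12*x - 3*y**2 - 16*y - 21.
Scan x_0 ∈ {−4, ..., 4}. For each x_0, f_y(x_0, y) is a polynomial in y; find its integer roots y ∈ {−4, ..., 4}, then test f_x and f at those candidates.
  x = -4: f_y(-4, y) = -3*y**2 - 32*y - 101; no integer root y with |y| ≤ 4.
  x = -3: f_y(-3, y) = -3*y**2 - 28*y - 75; no integer root y with |y| ≤ 4.
  x = -2: f_y(-2, y) = -3*y**2 - 24*y - 53; no integer root y with |y| ≤ 4.
  x = -1: f_y(-1, y) = -3*y**2 - 20*y - 35; no integer root y with |y| ≤ 4.
  x = 0: f_y(0, y) = -3*y**2 - 16*y - 21; vanishes at y ∈ {-3}. (0, -3): f_x = 0, f = 0 — SINGULAR.
  x = 1: f_y(1, y) = -3*y**2 - 12*y - 11; no integer root y with |y| ≤ 4.
  x = 2: f_y(2, y) = -3*y**2 - 8*y - 5; vanishes at y ∈ {-1}. (2, -1): f_x = 4 ≠ 0.
  x = 3: f_y(3, y) = -3*y**2 - 4*y - 3; no integer root y with |y| ≤ 4.
  x = 4: f_y(4, y) = -3*y**2 - 5; no integer root y with |y| ≤ 4.
Only singular point on the grid: (0, -3).
Classify: substitute x = 0 + u, y = -3 + v and expand: f = u**3 - 2*u**2*v + 2*u*v**2 - v**3 + v**2.
No constant or linear terms (consistent with a singular point). Quadratic part: v**2. Cubic part: u**3 - 2*u**2*v + 2*u*v**2 - v**3.
The quadratic part v**2 is a perfect square, so there is a single (double) tangent line v = 0, i.e. y = -3. Restricting the cubic part to that line (v = 0) leaves u**3 ≠ 0, so f is not divisible by v and the branch is v² ≈ -u**3 to lowest order — this is a cusp.
Classification: cusp.


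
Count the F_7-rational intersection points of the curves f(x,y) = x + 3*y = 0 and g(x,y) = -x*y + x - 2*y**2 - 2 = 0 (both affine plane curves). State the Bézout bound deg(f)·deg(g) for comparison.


Common zeros: ∅; count = 0; Bézout bound = 2.

deg(f) = 1, deg(g) = 2, so Bézout bound = 2.
Scan x ∈ F_7. For each x, list the y ∈ F_7 with f(x, y) ≡ 0 and those with g(x, y) ≡ 0 (mod 7); the common zeros in that column are the intersection.
  x = 0: f ≡ 0 at y ∈ {0}; g ≡ 0 at y ∈ ∅; common: ∅.
  x = 1: f ≡ 0 at y ∈ {2}; g ≡ 0 at y ∈ {5}; common: ∅.
  x = 2: f ≡ 0 at y ∈ {4}; g ≡ 0 at y ∈ {0, 6}; common: ∅.
  x = 3: f ≡ 0 at y ∈ {6}; g ≡ 0 at y ∈ ∅; common: ∅.
  x = 4: f ≡ 0 at y ∈ {1}; g ≡ 0 at y ∈ {2, 3}; common: ∅.
  x = 5: f ≡ 0 at y ∈ {3}; g ≡ 0 at y ∈ {4}; common: ∅.
  x = 6: f ≡ 0 at y ∈ {5}; g ≡ 0 at y ∈ ∅; common: ∅.
Collecting: common zeros = ∅, so the count is 0.
Comparison with the Bézout bound: 0 ≤ 2 = deg(f)·deg(g), as expected for curves with no common component (the affine F_7-count falls short of the bound because intersections may lie at infinity, over extension fields, or carry multiplicity).


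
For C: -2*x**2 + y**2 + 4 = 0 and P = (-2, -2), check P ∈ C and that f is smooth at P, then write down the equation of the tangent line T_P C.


Tangent line at P: 8*x - 4*y + 8 = 0.

Step 1: f(-2, -2) = 0, so P lies on C.
Step 2: partial derivatives
  f_x(x, y) = -4*x, f_y(x, y) = 2*y.
  f_x(P) = 8, f_y(P) = -4 (gradient nonzero, so P is smooth).
Step 3: tangent line at P: 8·(x − -2) + -4·(y − -2) = 0.
Expanding: 8*x - 4*y + 8 = 0.


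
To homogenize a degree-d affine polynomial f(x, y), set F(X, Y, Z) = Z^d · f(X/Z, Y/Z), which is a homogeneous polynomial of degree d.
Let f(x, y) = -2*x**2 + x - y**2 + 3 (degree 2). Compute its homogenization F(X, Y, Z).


F(X, Y, Z) = -2*X**2 + X*Z - Y**2 + 3*Z**2

deg(f) = 2.
Substitute x = X/Z, y = Y/Z into f, then multiply by Z^2.
  monomial -2·x^2·y^0 ↦ -2·X^2·Y^0·Z^0.
  monomial 1·x^1·y^0 ↦ 1·X^1·Y^0·Z^1.
  monomial -1·x^0·y^2 ↦ -1·X^0·Y^2·Z^0.
  monomial 3·x^0·y^0 ↦ 3·X^0·Y^0·Z^2.
Collecting: F(X, Y, Z) = -2*X**2 + X*Z - Y**2 + 3*Z**2.


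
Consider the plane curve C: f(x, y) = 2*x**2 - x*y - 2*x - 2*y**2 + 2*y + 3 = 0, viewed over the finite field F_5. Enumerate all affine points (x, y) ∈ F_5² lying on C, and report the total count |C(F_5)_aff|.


Affine F_5-points: {(1, 4), (2, 1), (2, 4), (3, 0), (3, 2), (4, 2)}; count = 6.

For each of the 25 pairs (x, y) ∈ F_5², evaluate f(x, y) mod 5. Record the zeros.
  x = 0: [0↦3, 1↦3, 2↦4, 3↦1, 4↦4]  zeros at y ∈ ∅
  x = 1: [0↦3, 1↦2, 2↦2, 3↦3, 4↦0]  zeros at y ∈ {4}
  x = 2: [0↦2, 1↦0, 2↦4, 3↦4, 4↦0]  zeros at y ∈ {1, 4}
  x = 3: [0↦0, 1↦2, 2↦0, 3↦4, 4↦4]  zeros at y ∈ {0, 2}
  x = 4: [0↦2, 1↦3, 2↦0, 3↦3, 4↦2]  zeros at y ∈ {2}
Collecting zeros: affine points = {(1, 4), (2, 1), (2, 4), (3, 0), (3, 2), (4, 2)}.
Total count |C(F_5)_aff| = 6.


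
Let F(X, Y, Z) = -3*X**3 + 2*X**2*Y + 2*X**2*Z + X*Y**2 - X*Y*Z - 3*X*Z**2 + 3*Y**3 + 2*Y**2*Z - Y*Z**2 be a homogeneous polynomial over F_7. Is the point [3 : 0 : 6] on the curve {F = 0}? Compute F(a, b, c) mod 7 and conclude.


F(3,0,6) ≡ 4 (mod 7); P is NOT on the curve.

Evaluate F(3, 0, 6) term-by-term (mod 7).
  -3*X**3 ↦ -3·27·1·1 = -81
  2*X**2*Y ↦ 2·9·0·1 = 0
  2*X**2*Z ↦ 2·9·1·6 = 108
  X*Y**2 ↦ 1·3·0·1 = 0
  -X*Y*Z ↦ -1·3·0·6 = 0
  -3*X*Z**2 ↦ -3·3·1·36 = -324
  3*Y**3 ↦ 3·1·0·1 = 0
  2*Y**2*Z ↦ 2·1·0·6 = 0
  -Y*Z**2 ↦ -1·1·0·36 = 0
Sum: F(3, 0, 6) = (-81) + (0) + (108) + (0) + (0) + (-324) + (0) + (0) + (0) = -297.
Reducing mod 7: -297 ≡ 4 (mod 7).
Since F(a, b, c) ≡ 4 ≠ 0 (mod 7), P does NOT lie on the curve.


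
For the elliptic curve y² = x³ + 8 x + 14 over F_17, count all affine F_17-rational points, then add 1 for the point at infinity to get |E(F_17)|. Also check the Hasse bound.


Affine points = {(2, 2), (2, 15), (4, 5), (4, 12), (5, 3), (5, 14), (9, 4), (9, 13), (12, 6), (12, 11)}; affine count = 10; |E(F_17)| = 11.

Discriminant check: Δ ∝ 4a³ + 27b² = 4·8³ + 27·14² = 4·512 + 27·196 ≡ 13 (mod 17). Nonzero ⇒ E is nonsingular.
For each x ∈ F_17, compute rhs = x³ + 8·x + 14 mod 17, then count y ∈ F_17 with y² ≡ rhs.
  x = 0: rhs = 14, matching y values: none (0 points).
  x = 1: rhs = 6, matching y values: none (0 points).
  x = 2: rhs = 4, matching y values: 2, 15 (2 points).
  x = 3: rhs = 14, matching y values: none (0 points).
  x = 4: rhs = 8, matching y values: 5, 12 (2 points).
  x = 5: rhs = 9, matching y values: 3, 14 (2 points).
  x = 6: rhs = 6, matching y values: none (0 points).
  x = 7: rhs = 5, matching y values: none (0 points).
  x = 8: rhs = 12, matching y values: none (0 points).
  x = 9: rhs = 16, matching y values: 4, 13 (2 points).
  x = 10: rhs = 6, matching y values: none (0 points).
  x = 11: rhs = 5, matching y values: none (0 points).
  x = 12: rhs = 2, matching y values: 6, 11 (2 points).
  x = 13: rhs = 3, matching y values: none (0 points).
  x = 14: rhs = 14, matching y values: none (0 points).
  x = 15: rhs = 7, matching y values: none (0 points).
  x = 16: rhs = 5, matching y values: none (0 points).
Total affine count: 10.
Full point count |E(F_17)| = 10 + 1 = 11.
Hasse bound: |11 − (17+1)| = |-7| = 7 ≤ 2√17 ≈ 8.2462 ✓.


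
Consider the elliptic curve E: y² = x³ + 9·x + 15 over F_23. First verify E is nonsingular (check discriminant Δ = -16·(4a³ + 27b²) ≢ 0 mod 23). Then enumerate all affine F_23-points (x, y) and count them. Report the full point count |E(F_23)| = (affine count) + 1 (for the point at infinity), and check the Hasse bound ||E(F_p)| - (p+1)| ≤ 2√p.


Affine points = {(1, 5), (1, 18), (2, 8), (2, 15), (3, 0), (4, 0), (5, 1), (5, 22), (6, 3), (6, 20), (8, 1), (8, 22), (10, 1), (10, 22), (13, 11), (13, 12), (15, 11), (15, 12), (16, 0), (18, 11), (18, 12), (21, 9), (21, 14)}; affine count = 23; |E(F_23)| = 24.

Discriminant check: Δ ∝ 4a³ + 27b² = 4·9³ + 27·15² = 4·729 + 27·225 ≡ 21 (mod 23). Nonzero ⇒ E is nonsingular.
For each x ∈ F_23, compute rhs = x³ + 9·x + 15 mod 23, then count y ∈ F_23 with y² ≡ rhs.
  x = 0: rhs = 15, matching y values: none (0 points).
  x = 1: rhs = 2, matching y values: 5, 18 (2 points).
  x = 2: rhs = 18, matching y values: 8, 15 (2 points).
  x = 3: rhs = 0, matching y values: 0 (1 points).
  x = 4: rhs = 0, matching y values: 0 (1 points).
  x = 5: rhs = 1, matching y values: 1, 22 (2 points).
  x = 6: rhs = 9, matching y values: 3, 20 (2 points).
  x = 7: rhs = 7, matching y values: none (0 points).
  x = 8: rhs = 1, matching y values: 1, 22 (2 points).
  x = 9: rhs = 20, matching y values: none (0 points).
  x = 10: rhs = 1, matching y values: 1, 22 (2 points).
  x = 11: rhs = 19, matching y values: none (0 points).
  x = 12: rhs = 11, matching y values: none (0 points).
  x = 13: rhs = 6, matching y values: 11, 12 (2 points).
  x = 14: rhs = 10, matching y values: none (0 points).
  x = 15: rhs = 6, matching y values: 11, 12 (2 points).
  x = 16: rhs = 0, matching y values: 0 (1 points).
  x = 17: rhs = 21, matching y values: none (0 points).
  x = 18: rhs = 6, matching y values: 11, 12 (2 points).
  x = 19: rhs = 7, matching y values: none (0 points).
  x = 20: rhs = 7, matching y values: none (0 points).
  x = 21: rhs = 12, matching y values: 9, 14 (2 points).
  x = 22: rhs = 5, matching y values: none (0 points).
Total affine count: 23.
Full point count |E(F_23)| = 23 + 1 = 24.
Hasse bound: |24 − (23+1)| = |0| = 0 ≤ 2√23 ≈ 9.5917 ✓.


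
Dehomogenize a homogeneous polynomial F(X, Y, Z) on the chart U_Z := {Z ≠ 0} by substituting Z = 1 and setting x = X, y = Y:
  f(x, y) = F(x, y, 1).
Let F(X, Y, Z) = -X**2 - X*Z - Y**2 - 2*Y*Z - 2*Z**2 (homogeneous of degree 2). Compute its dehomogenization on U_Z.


f(x, y) = -x**2 - x - y**2 - 2*y - 2

On U_Z we set Z = 1. Each monomial c·X^i·Y^j·Z^k in F becomes c·x^i·y^j·1^k = c·x^i·y^j.
Substituting Z = 1: F(X, Y, 1) = -x**2 - x - y**2 - 2*y - 2.
Note: deg(f) ≤ deg(F) = 2; strict inequality happens when F is divisible by Z (lost terms).


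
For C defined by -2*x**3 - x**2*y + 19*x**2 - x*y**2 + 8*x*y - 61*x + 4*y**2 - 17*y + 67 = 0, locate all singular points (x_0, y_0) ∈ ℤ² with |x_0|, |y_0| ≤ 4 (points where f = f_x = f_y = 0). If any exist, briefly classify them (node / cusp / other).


Singular points: {(3, 1)}; classification: cusp.

Compute partial derivatives:
  f_x = -6*x**2 - 2*x*y + 38*x - y**2 + 8*y - 61.
  f_y = -x**2 - 2*x*y + 8*x + 8*y - 17.
Scan x_0 ∈ {−4, ..., 4}. For each x_0, f_y(x_0, y) is a polynomial in y; find its integer roots y ∈ {−4, ..., 4}, then test f_x and f at those candidates.
  x = -4: f_y(-4, y) = 16*y - 65; no integer root y with |y| ≤ 4.
  x = -3: f_y(-3, y) = 14*y - 50; no integer root y with |y| ≤ 4.
  x = -2: f_y(-2, y) = 12*y - 37; no integer root y with |y| ≤ 4.
  x = -1: f_y(-1, y) = 10*y - 26; no integer root y with |y| ≤ 4.
  x = 0: f_y(0, y) = 8*y - 17; no integer root y with |y| ≤ 4.
  x = 1: f_y(1, y) = 6*y - 10; no integer root y with |y| ≤ 4.
  x = 2: f_y(2, y) = 4*y - 5; no integer root y with |y| ≤ 4.
  x = 3: f_y(3, y) = 2*y - 2; vanishes at y ∈ {1}. (3, 1): f_x = 0, f = 0 — SINGULAR.
  x = 4: f_y(4, y) = -1; no integer root y with |y| ≤ 4.
Only singular point on the grid: (3, 1).
Classify: substitute x = 3 + u, y = 1 + v and expand: f = -2*u**3 - u**2*v - u*v**2 + v**2.
No constant or linear terms (consistent with a singular point). Quadratic part: v**2. Cubic part: -2*u**3 - u**2*v - u*v**2.
The quadratic part v**2 is a perfect square, so there is a single (double) tangent line v = 0, i.e. y = 1. Restricting the cubic part to that line (v = 0) leaves -2*u**3 ≠ 0, so f is not divisible by v and the branch is v² ≈ 2*u**3 to lowest order — this is a cusp.
Classification: cusp.


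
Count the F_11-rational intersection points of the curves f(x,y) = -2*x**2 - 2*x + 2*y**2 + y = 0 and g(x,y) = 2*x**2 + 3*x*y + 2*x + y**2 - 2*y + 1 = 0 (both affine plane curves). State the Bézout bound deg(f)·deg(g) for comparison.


Common zeros: {(1, 8)}; count = 1; Bézout bound = 4.

deg(f) = 2, deg(g) = 2, so Bézout bound = 4.
Scan x ∈ F_11. For each x, list the y ∈ F_11 with f(x, y) ≡ 0 and those with g(x, y) ≡ 0 (mod 11); the common zeros in that column are the intersection.
  x = 0: f ≡ 0 at y ∈ {0, 5}; g ≡ 0 at y ∈ {1}; common: ∅.
  x = 1: f ≡ 0 at y ∈ {8}; g ≡ 0 at y ∈ {2, 8}; common: {8}.
  x = 2: f ≡ 0 at y ∈ {6, 10}; g ≡ 0 at y ∈ ∅; common: ∅.
  x = 3: f ≡ 0 at y ∈ ∅; g ≡ 0 at y ∈ {1, 3}; common: ∅.
  x = 4: f ≡ 0 at y ∈ ∅; g ≡ 0 at y ∈ ∅; common: ∅.
  x = 5: f ≡ 0 at y ∈ ∅; g ≡ 0 at y ∈ ∅; common: ∅.
  x = 6: f ≡ 0 at y ∈ ∅; g ≡ 0 at y ∈ {2, 4}; common: ∅.
  x = 7: f ≡ 0 at y ∈ ∅; g ≡ 0 at y ∈ ∅; common: ∅.
  x = 8: f ≡ 0 at y ∈ {6, 10}; g ≡ 0 at y ∈ {3, 8}; common: ∅.
  x = 9: f ≡ 0 at y ∈ {8}; g ≡ 0 at y ∈ {4}; common: ∅.
  x = 10: f ≡ 0 at y ∈ {0, 5}; g ≡ 0 at y ∈ ∅; common: ∅.
Collecting: common zeros = {(1, 8)}, so the count is 1.
Comparison with the Bézout bound: 1 ≤ 4 = deg(f)·deg(g), as expected for curves with no common component (the affine F_11-count falls short of the bound because intersections may lie at infinity, over extension fields, or carry multiplicity).


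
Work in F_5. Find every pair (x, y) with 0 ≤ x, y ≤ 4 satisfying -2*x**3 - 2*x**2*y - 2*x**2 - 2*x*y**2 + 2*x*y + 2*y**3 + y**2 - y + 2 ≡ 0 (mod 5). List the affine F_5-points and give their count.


Affine F_5-points: {(0, 2), (1, 3), (2, 3), (3, 0), (3, 2), (3, 3), (4, 2)}; count = 7.

For each of the 25 pairs (x, y) ∈ F_5², evaluate f(x, y) mod 5. Record the zeros.
  x = 0: [0↦2, 1↦4, 2↦0, 3↦2, 4↦2]  zeros at y ∈ {2}
  x = 1: [0↦3, 1↦3, 2↦3, 3↦0, 4↦1]  zeros at y ∈ {3}
  x = 2: [0↦3, 1↦2, 2↦2, 3↦0, 4↦3]  zeros at y ∈ {3}
  x = 3: [0↦0, 1↦4, 2↦0, 3↦0, 4↦1]  zeros at y ∈ {0, 2, 3}
  x = 4: [0↦2, 1↦2, 2↦0, 3↦3, 4↦3]  zeros at y ∈ {2}
Collecting zeros: affine points = {(0, 2), (1, 3), (2, 3), (3, 0), (3, 2), (3, 3), (4, 2)}.
Total count |C(F_5)_aff| = 7.


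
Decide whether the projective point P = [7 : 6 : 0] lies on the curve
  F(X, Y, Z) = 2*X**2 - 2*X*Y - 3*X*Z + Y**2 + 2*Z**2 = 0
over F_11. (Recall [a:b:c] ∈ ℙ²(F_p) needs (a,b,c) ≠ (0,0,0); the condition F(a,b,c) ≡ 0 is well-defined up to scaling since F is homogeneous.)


F(7,6,0) ≡ 6 (mod 11); P is NOT on the curve.

Evaluate F(7, 6, 0) term-by-term (mod 11).
  2*X**2 ↦ 2·49·1·1 = 98
  -2*X*Y ↦ -2·7·6·1 = -84
  -3*X*Z ↦ -3·7·1·0 = 0
  Y**2 ↦ 1·1·36·1 = 36
  2*Z**2 ↦ 2·1·1·0 = 0
Sum: F(7, 6, 0) = (98) + (-84) + (0) + (36) + (0) = 50.
Reducing mod 11: 50 ≡ 6 (mod 11).
Since F(a, b, c) ≡ 6 ≠ 0 (mod 11), P does NOT lie on the curve.


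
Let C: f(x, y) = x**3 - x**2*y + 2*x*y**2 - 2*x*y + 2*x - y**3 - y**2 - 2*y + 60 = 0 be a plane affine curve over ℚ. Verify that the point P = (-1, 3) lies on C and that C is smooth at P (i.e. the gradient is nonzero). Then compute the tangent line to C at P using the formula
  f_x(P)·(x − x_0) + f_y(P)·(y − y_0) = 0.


Tangent line at P: 23*x - 46*y + 161 = 0.

Step 1: f(-1, 3) = 0, so P lies on C.
Step 2: partial derivatives
  f_x(x, y) = 3*x**2 - 2*x*y + 2*y**2 - 2*y + 2, f_y(x, y) = -x**2 + 4*x*y - 2*x - 3*y**2 - 2*y - 2.
  f_x(P) = 23, f_y(P) = -46 (gradient nonzero, so P is smooth).
Step 3: tangent line at P: 23·(x − -1) + -46·(y − 3) = 0.
Expanding: 23*x - 46*y + 161 = 0.


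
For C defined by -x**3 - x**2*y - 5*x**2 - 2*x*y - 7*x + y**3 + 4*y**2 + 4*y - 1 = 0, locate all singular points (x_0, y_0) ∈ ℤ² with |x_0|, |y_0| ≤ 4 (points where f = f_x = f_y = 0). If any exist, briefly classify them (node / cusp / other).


Singular points: {(-1, -1)}; classification: node.

Compute partial derivatives:
  f_x = -3*x**2 - 2*x*y - 10*x - 2*y - 7.
  f_y = -x**2 - 2*x + 3*y**2 + 8*y + 4.
Scan x_0 ∈ {−4, ..., 4}. For each x_0, f_y(x_0, y) is a polynomial in y; find its integer roots y ∈ {−4, ..., 4}, then test f_x and f at those candidates.
  x = -4: f_y(-4, y) = 3*y**2 + 8*y - 4; no integer root y with |y| ≤ 4.
  x = -3: f_y(-3, y) = 3*y**2 + 8*y + 1; no integer root y with |y| ≤ 4.
  x = -2: f_y(-2, y) = 3*y**2 + 8*y + 4; vanishes at y ∈ {-2}. (-2, -2): f_x = -3 ≠ 0.
  x = -1: f_y(-1, y) = 3*y**2 + 8*y + 5; vanishes at y ∈ {-1}. (-1, -1): f_x = 0, f = 0 — SINGULAR.
  x = 0: f_y(0, y) = 3*y**2 + 8*y + 4; vanishes at y ∈ {-2}. (0, -2): f_x = -3 ≠ 0.
  x = 1: f_y(1, y) = 3*y**2 + 8*y + 1; no integer root y with |y| ≤ 4.
  x = 2: f_y(2, y) = 3*y**2 + 8*y - 4; no integer root y with |y| ≤ 4.
  x = 3: f_y(3, y) = 3*y**2 + 8*y - 11; vanishes at y ∈ {1}. (3, 1): f_x = -72 ≠ 0.
  x = 4: f_y(4, y) = 3*y**2 + 8*y - 20; no integer root y with |y| ≤ 4.
Only singular point on the grid: (-1, -1).
Classify: substitute x = -1 + u, y = -1 + v and expand: f = -u**3 - u**2*v - u**2 + v**3 + v**2.
No constant or linear terms (consistent with a singular point). Quadratic part: -u**2 + v**2. Cubic part: -u**3 - u**2*v + v**3.
The quadratic part v**2 - u**2 = (v − u)(v + u) splits into two distinct linear factors, so there are two distinct tangent lines y − -1 = ±(x − -1) — this is a node (ordinary double point).
Classification: node.


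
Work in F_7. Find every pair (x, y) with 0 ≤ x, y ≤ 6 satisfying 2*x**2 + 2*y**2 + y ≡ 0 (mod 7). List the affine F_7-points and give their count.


Affine F_7-points: {(0, 0), (0, 3), (2, 5), (3, 1), (3, 2), (4, 1), (4, 2), (5, 5)}; count = 8.

For each of the 49 pairs (x, y) ∈ F_7², evaluate f(x, y) mod 7. Record the zeros.
  x = 0: [0↦0, 1↦3, 2↦3, 3↦0, 4↦1, 5↦6, 6↦1]  zeros at y ∈ {0, 3}
  x = 1: [0↦2, 1↦5, 2↦5, 3↦2, 4↦3, 5↦1, 6↦3]  zeros at y ∈ ∅
  x = 2: [0↦1, 1↦4, 2↦4, 3↦1, 4↦2, 5↦0, 6↦2]  zeros at y ∈ {5}
  x = 3: [0↦4, 1↦0, 2↦0, 3↦4, 4↦5, 5↦3, 6↦5]  zeros at y ∈ {1, 2}
  x = 4: [0↦4, 1↦0, 2↦0, 3↦4, 4↦5, 5↦3, 6↦5]  zeros at y ∈ {1, 2}
  x = 5: [0↦1, 1↦4, 2↦4, 3↦1, 4↦2, 5↦0, 6↦2]  zeros at y ∈ {5}
  x = 6: [0↦2, 1↦5, 2↦5, 3↦2, 4↦3, 5↦1, 6↦3]  zeros at y ∈ ∅
Collecting zeros: affine points = {(0, 0), (0, 3), (2, 5), (3, 1), (3, 2), (4, 1), (4, 2), (5, 5)}.
Total count |C(F_7)_aff| = 8.


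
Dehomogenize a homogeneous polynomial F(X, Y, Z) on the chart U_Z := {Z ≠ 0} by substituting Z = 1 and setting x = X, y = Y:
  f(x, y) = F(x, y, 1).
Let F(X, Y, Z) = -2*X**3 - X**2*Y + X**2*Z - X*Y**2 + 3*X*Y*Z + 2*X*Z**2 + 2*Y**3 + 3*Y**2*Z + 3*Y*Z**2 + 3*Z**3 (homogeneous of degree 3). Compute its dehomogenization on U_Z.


f(x, y) = -2*x**3 - x**2*y + x**2 - x*y**2 + 3*x*y + 2*x + 2*y**3 + 3*y**2 + 3*y + 3

On U_Z we set Z = 1. Each monomial c·X^i·Y^j·Z^k in F becomes c·x^i·y^j·1^k = c·x^i·y^j.
Substituting Z = 1: F(X, Y, 1) = -2*x**3 - x**2*y + x**2 - x*y**2 + 3*x*y + 2*x + 2*y**3 + 3*y**2 + 3*y + 3.
Note: deg(f) ≤ deg(F) = 3; strict inequality happens when F is divisible by Z (lost terms).


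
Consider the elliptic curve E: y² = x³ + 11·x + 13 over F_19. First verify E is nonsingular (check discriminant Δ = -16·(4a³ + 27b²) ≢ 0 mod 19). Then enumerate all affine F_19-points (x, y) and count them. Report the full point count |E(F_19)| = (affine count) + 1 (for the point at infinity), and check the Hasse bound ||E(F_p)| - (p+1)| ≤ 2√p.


Affine points = {(1, 5), (1, 14), (2, 9), (2, 10), (3, 4), (3, 15), (4, 8), (4, 11), (8, 9), (8, 10), (9, 9), (9, 10), (12, 7), (12, 12), (13, 4), (13, 15), (14, 2), (14, 17), (15, 0), (18, 1), (18, 18)}; affine count = 21; |E(F_19)| = 22.

Discriminant check: Δ ∝ 4a³ + 27b² = 4·11³ + 27·13² = 4·1331 + 27·169 ≡ 7 (mod 19). Nonzero ⇒ E is nonsingular.
For each x ∈ F_19, compute rhs = x³ + 11·x + 13 mod 19, then count y ∈ F_19 with y² ≡ rhs.
  x = 0: rhs = 13, matching y values: none (0 points).
  x = 1: rhs = 6, matching y values: 5, 14 (2 points).
  x = 2: rhs = 5, matching y values: 9, 10 (2 points).
  x = 3: rhs = 16, matching y values: 4, 15 (2 points).
  x = 4: rhs = 7, matching y values: 8, 11 (2 points).
  x = 5: rhs = 3, matching y values: none (0 points).
  x = 6: rhs = 10, matching y values: none (0 points).
  x = 7: rhs = 15, matching y values: none (0 points).
  x = 8: rhs = 5, matching y values: 9, 10 (2 points).
  x = 9: rhs = 5, matching y values: 9, 10 (2 points).
  x = 10: rhs = 2, matching y values: none (0 points).
  x = 11: rhs = 2, matching y values: none (0 points).
  x = 12: rhs = 11, matching y values: 7, 12 (2 points).
  x = 13: rhs = 16, matching y values: 4, 15 (2 points).
  x = 14: rhs = 4, matching y values: 2, 17 (2 points).
  x = 15: rhs = 0, matching y values: 0 (1 points).
  x = 16: rhs = 10, matching y values: none (0 points).
  x = 17: rhs = 2, matching y values: none (0 points).
  x = 18: rhs = 1, matching y values: 1, 18 (2 points).
Total affine count: 21.
Full point count |E(F_19)| = 21 + 1 = 22.
Hasse bound: |22 − (19+1)| = |2| = 2 ≤ 2√19 ≈ 8.7178 ✓.


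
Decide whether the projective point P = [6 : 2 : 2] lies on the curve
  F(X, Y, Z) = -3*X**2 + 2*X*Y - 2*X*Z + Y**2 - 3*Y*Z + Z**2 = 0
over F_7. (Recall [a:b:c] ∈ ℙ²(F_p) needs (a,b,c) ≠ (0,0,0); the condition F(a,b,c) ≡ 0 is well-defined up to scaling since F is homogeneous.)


F(6,2,2) ≡ 0 (mod 7); P is on the curve.

Evaluate F(6, 2, 2) term-by-term (mod 7).
  -3*X**2 ↦ -3·36·1·1 = -108
  2*X*Y ↦ 2·6·2·1 = 24
  -2*X*Z ↦ -2·6·1·2 = -24
  Y**2 ↦ 1·1·4·1 = 4
  -3*Y*Z ↦ -3·1·2·2 = -12
  Z**2 ↦ 1·1·1·4 = 4
Sum: F(6, 2, 2) = (-108) + (24) + (-24) + (4) + (-12) + (4) = -112.
Reducing mod 7: -112 ≡ 0 (mod 7).
Since F(a, b, c) ≡ 0 (mod 7), P lies on the curve.


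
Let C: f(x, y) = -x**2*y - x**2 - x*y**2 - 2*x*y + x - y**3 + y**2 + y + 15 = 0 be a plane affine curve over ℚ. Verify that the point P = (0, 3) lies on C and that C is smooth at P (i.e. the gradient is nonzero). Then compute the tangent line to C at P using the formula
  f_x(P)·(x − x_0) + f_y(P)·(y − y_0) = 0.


Tangent line at P: -14*x - 20*y + 60 = 0.

Step 1: f(0, 3) = 0, so P lies on C.
Step 2: partial derivatives
  f_x(x, y) = -2*x*y - 2*x - y**2 - 2*y + 1, f_y(x, y) = -x**2 - 2*x*y - 2*x - 3*y**2 + 2*y + 1.
  f_x(P) = -14, f_y(P) = -20 (gradient nonzero, so P is smooth).
Step 3: tangent line at P: -14·(x − 0) + -20·(y − 3) = 0.
Expanding: -14*x - 20*y + 60 = 0.
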